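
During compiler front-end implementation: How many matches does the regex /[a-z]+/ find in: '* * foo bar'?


Pattern: /[a-z]+/ (identifiers)
Input: '* * foo bar'
Scanning for matches:
  Match 1: 'foo'
  Match 2: 'bar'
Total matches: 2

2


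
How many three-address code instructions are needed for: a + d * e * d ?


Expression: a + d * e * d
Generating three-address code (respecting * over +/- precedence):
  Instruction 1: t1 = d * e
  Instruction 2: t2 = t1 * d
  Instruction 3: t3 = a + t2
Total instructions: 3

3


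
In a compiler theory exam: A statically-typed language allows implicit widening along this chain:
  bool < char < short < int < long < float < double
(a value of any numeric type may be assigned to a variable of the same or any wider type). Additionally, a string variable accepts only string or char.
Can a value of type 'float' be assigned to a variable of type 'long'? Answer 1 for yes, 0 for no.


Target variable type: long
Source value type: float
Numeric ranks: float=5, long=4
Widening allowed iff rank(source) <= rank(target): 5 <= 4? No
Result: 0

0


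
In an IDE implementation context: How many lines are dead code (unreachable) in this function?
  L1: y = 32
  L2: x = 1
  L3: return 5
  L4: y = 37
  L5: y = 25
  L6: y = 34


Analyzing control flow:
  L1: reachable (before return)
  L2: reachable (before return)
  L3: reachable (return statement)
  L4: DEAD (after return at L3)
  L5: DEAD (after return at L3)
  L6: DEAD (after return at L3)
Return at L3, total lines = 6
Dead lines: L4 through L6
Count: 3

3


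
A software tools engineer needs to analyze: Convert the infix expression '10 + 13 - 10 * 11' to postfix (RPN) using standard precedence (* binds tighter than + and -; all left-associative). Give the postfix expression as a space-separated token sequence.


Applying the shunting-yard algorithm:
  Operand 10 -> output
  Push '+' onto operator stack -> op-stack: [+]
  Operand 13 -> output
  See '-' (prec 1); top '+' (prec 1) >= it -> pop '+' to output
  Push '-' onto operator stack -> op-stack: [-]
  Operand 10 -> output
  Push '*' onto operator stack -> op-stack: [-, *]
  Operand 11 -> output
  End of input: pop '*' to output
  End of input: pop '-' to output
Postfix result: 10 13 + 10 11 * -

10 13 + 10 11 * -


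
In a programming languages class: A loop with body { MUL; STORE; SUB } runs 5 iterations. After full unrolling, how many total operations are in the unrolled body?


Loop body operations: MUL, STORE, SUB (3 ops per iteration)
Unrolling 5 iterations:
  Iteration 1: MUL, STORE, SUB (3 ops)
  Iteration 2: MUL, STORE, SUB (3 ops)
  Iteration 3: MUL, STORE, SUB (3 ops)
  Iteration 4: MUL, STORE, SUB (3 ops)
  Iteration 5: MUL, STORE, SUB (3 ops)
Total: 5 iterations * 3 ops/iter = 15 operations

15


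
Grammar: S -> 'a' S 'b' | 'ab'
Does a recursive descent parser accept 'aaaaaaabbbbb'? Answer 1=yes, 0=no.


Grammar accepts strings of the form a^n b^n (n >= 1)
Word: 'aaaaaaabbbbb'
Counting: 7 a's and 5 b's
Check: 7 == 5? No
Mismatch: a-count != b-count
Rejected

0


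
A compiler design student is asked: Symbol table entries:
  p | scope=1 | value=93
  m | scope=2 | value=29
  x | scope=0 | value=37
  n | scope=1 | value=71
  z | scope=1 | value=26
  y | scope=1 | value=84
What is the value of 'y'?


Searching symbol table for 'y':
  p | scope=1 | value=93
  m | scope=2 | value=29
  x | scope=0 | value=37
  n | scope=1 | value=71
  z | scope=1 | value=26
  y | scope=1 | value=84 <- MATCH
Found 'y' at scope 1 with value 84

84


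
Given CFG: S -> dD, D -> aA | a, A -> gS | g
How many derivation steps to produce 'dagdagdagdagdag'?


Grammar: S -> dD, D -> aA | a, A -> gS | g
Deriving 'dagdagdagdagdag':
Step 1: S -> dD => dD
Step 2: D -> aA => daA
Step 3: A -> gS => dagS
Step 4: S -> dD => dagdD
Step 5: D -> aA => dagdaA
Step 6: A -> gS => dagdagS
Step 7: S -> dD => dagdagdD
Step 8: D -> aA => dagdagdaA
Step 9: A -> gS => dagdagdagS
Step 10: S -> dD => dagdagdagdD
Step 11: D -> aA => dagdagdagdaA
Step 12: A -> gS => dagdagdagdagS
Step 13: S -> dD => dagdagdagdagdD
Step 14: D -> aA => dagdagdagdagdaA
Step 15: A -> g => dagdagdagdagdag
Total derivation steps: 15

15


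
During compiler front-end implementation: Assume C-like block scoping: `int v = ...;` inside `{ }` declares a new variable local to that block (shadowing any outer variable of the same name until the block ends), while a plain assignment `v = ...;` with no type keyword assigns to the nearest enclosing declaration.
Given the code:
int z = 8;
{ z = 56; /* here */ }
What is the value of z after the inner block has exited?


Analyzing scoping rules:
Outer scope: declares z = 8
Inner block: 'z = 56;' has no type keyword, so it is an assignment to the outer z (no shadowing)
The assignment changed the outer variable itself, so the new value persists after the block -> 56
Result: 56

56


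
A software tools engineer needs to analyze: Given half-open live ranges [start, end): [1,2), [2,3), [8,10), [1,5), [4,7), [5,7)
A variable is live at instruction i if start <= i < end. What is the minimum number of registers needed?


Live ranges:
  Var0: [1, 2)
  Var1: [2, 3)
  Var2: [8, 10)
  Var3: [1, 5)
  Var4: [4, 7)
  Var5: [5, 7)
Sweep-line events (position, delta, active):
  pos=1 start -> active=1
  pos=1 start -> active=2
  pos=2 end -> active=1
  pos=2 start -> active=2
  pos=3 end -> active=1
  pos=4 start -> active=2
  pos=5 end -> active=1
  pos=5 start -> active=2
  pos=7 end -> active=1
  pos=7 end -> active=0
  pos=8 start -> active=1
  pos=10 end -> active=0
Maximum simultaneous active: 2
Minimum registers needed: 2

2


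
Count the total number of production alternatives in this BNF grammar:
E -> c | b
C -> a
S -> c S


Counting alternatives per rule:
  E: 2 alternative(s)
  C: 1 alternative(s)
  S: 1 alternative(s)
Sum: 2 + 1 + 1 = 4

4


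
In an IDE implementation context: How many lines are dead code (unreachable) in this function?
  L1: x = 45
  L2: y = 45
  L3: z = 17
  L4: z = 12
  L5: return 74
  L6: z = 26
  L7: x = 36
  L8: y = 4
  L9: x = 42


Analyzing control flow:
  L1: reachable (before return)
  L2: reachable (before return)
  L3: reachable (before return)
  L4: reachable (before return)
  L5: reachable (return statement)
  L6: DEAD (after return at L5)
  L7: DEAD (after return at L5)
  L8: DEAD (after return at L5)
  L9: DEAD (after return at L5)
Return at L5, total lines = 9
Dead lines: L6 through L9
Count: 4

4


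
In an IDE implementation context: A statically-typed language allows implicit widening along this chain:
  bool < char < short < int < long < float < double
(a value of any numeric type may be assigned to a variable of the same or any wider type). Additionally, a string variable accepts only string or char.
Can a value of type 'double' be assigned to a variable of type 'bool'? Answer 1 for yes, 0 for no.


Target variable type: bool
Source value type: double
Numeric ranks: double=6, bool=0
Widening allowed iff rank(source) <= rank(target): 6 <= 0? No
Result: 0

0


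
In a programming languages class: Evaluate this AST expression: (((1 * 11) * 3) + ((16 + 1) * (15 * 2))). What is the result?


Expression: (((1 * 11) * 3) + ((16 + 1) * (15 * 2)))
Evaluating step by step:
  1 * 11 = 11
  11 * 3 = 33
  16 + 1 = 17
  15 * 2 = 30
  17 * 30 = 510
  33 + 510 = 543
Result: 543

543


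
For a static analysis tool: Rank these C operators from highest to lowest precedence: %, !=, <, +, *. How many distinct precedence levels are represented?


Looking up precedence for each operator:
  % -> precedence 6
  != -> precedence 3
  < -> precedence 4
  + -> precedence 5
  * -> precedence 6
Sorted highest to lowest: %, *, +, <, !=
Distinct precedence values: [6, 5, 4, 3]
Number of distinct levels: 4

4


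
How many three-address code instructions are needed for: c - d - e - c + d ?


Expression: c - d - e - c + d
Generating three-address code (respecting * over +/- precedence):
  Instruction 1: t1 = c - d
  Instruction 2: t2 = t1 - e
  Instruction 3: t3 = t2 - c
  Instruction 4: t4 = t3 + d
Total instructions: 4

4


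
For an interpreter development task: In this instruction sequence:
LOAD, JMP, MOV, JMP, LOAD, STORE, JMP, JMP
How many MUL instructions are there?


Scanning instruction sequence for MUL:
  Position 1: LOAD
  Position 2: JMP
  Position 3: MOV
  Position 4: JMP
  Position 5: LOAD
  Position 6: STORE
  Position 7: JMP
  Position 8: JMP
Matches at positions: []
Total MUL count: 0

0


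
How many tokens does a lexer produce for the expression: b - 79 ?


Scanning 'b - 79'
Token 1: 'b' -> identifier
Token 2: '-' -> operator
Token 3: '79' -> integer_literal
Total tokens: 3

3


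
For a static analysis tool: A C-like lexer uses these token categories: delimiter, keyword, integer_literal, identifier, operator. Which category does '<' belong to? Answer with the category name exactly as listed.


Token: '<'
Checking categories:
  identifier: no
  integer_literal: no
  operator: YES
  keyword: no
  delimiter: no
Category: operator

operator


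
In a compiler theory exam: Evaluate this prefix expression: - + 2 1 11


Parsing prefix expression: - + 2 1 11
Step 1: Innermost operation '+ 2 1'
  2 + 1 = 3
Step 2: Outer operation '- [3] 11'
  3 - 11 = -8

-8


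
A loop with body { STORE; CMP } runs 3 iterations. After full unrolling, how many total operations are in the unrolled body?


Loop body operations: STORE, CMP (2 ops per iteration)
Unrolling 3 iterations:
  Iteration 1: STORE, CMP (2 ops)
  Iteration 2: STORE, CMP (2 ops)
  Iteration 3: STORE, CMP (2 ops)
Total: 3 iterations * 2 ops/iter = 6 operations

6


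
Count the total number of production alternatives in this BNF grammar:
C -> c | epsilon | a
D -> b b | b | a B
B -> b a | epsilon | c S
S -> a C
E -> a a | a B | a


Counting alternatives per rule:
  C: 3 alternative(s)
  D: 3 alternative(s)
  B: 3 alternative(s)
  S: 1 alternative(s)
  E: 3 alternative(s)
Sum: 3 + 3 + 3 + 1 + 3 = 13

13


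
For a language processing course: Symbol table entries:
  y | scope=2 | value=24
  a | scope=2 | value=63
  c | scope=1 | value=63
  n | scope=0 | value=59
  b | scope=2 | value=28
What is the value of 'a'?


Searching symbol table for 'a':
  y | scope=2 | value=24
  a | scope=2 | value=63 <- MATCH
  c | scope=1 | value=63
  n | scope=0 | value=59
  b | scope=2 | value=28
Found 'a' at scope 2 with value 63

63


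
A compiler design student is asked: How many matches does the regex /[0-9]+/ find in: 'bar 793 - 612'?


Pattern: /[0-9]+/ (int literals)
Input: 'bar 793 - 612'
Scanning for matches:
  Match 1: '793'
  Match 2: '612'
Total matches: 2

2


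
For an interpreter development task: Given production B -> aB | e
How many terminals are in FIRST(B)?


Production: B -> aB | e
Examining each alternative for leading terminals:
  B -> aB : first terminal = 'a'
  B -> e : first terminal = 'e'
FIRST(B) = {a, e}
Count: 2

2


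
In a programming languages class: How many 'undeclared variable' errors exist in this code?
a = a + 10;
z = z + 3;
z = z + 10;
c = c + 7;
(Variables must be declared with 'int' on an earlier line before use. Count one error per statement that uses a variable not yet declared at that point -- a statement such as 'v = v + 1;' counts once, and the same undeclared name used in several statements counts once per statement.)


Scanning code line by line:
  Line 1: use 'a' -> ERROR (undeclared)
  Line 2: use 'z' -> ERROR (undeclared)
  Line 3: use 'z' -> ERROR (undeclared)
  Line 4: use 'c' -> ERROR (undeclared)
Total undeclared variable errors: 4

4


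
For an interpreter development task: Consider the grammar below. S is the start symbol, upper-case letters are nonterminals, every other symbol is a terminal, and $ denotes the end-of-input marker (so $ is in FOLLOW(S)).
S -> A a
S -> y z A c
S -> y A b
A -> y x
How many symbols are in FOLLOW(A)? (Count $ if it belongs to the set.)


S is the start symbol and does not occur in any rule body, so FOLLOW(S) = {$}.
Examining every occurrence of A in a rule body:
  S -> A a : A is followed by terminal 'a' -> add 'a'
  S -> y z A c : A is followed by terminal 'c' -> add 'c'
  S -> y A b : A is followed by terminal 'b' -> add 'b'
  A -> y x : A does not occur in the body -> contributes nothing
FOLLOW(A) = {a, b, c}
Count: 3

3


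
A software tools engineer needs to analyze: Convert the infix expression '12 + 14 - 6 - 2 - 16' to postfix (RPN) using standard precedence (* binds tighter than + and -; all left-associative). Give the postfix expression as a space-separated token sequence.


Applying the shunting-yard algorithm:
  Operand 12 -> output
  Push '+' onto operator stack -> op-stack: [+]
  Operand 14 -> output
  See '-' (prec 1); top '+' (prec 1) >= it -> pop '+' to output
  Push '-' onto operator stack -> op-stack: [-]
  Operand 6 -> output
  See '-' (prec 1); top '-' (prec 1) >= it -> pop '-' to output
  Push '-' onto operator stack -> op-stack: [-]
  Operand 2 -> output
  See '-' (prec 1); top '-' (prec 1) >= it -> pop '-' to output
  Push '-' onto operator stack -> op-stack: [-]
  Operand 16 -> output
  End of input: pop '-' to output
Postfix result: 12 14 + 6 - 2 - 16 -

12 14 + 6 - 2 - 16 -


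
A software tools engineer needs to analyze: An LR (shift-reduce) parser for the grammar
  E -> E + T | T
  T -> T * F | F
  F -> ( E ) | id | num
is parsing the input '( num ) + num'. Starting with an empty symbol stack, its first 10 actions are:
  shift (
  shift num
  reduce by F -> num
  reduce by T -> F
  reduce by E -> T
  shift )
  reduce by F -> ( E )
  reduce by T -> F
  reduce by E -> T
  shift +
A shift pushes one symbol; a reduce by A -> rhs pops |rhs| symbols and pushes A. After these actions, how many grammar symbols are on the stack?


Tracking the symbol stack through each action:
  Action 1: shift '(' : push -> stack = [(] (size 1)
  Action 2: shift 'num' : push -> stack = [(, num] (size 2)
  Action 3: reduce by F -> num : pop 1, push F -> stack = [(, F] (size 2)
  Action 4: reduce by T -> F : pop 1, push T -> stack = [(, T] (size 2)
  Action 5: reduce by E -> T : pop 1, push E -> stack = [(, E] (size 2)
  Action 6: shift ')' : push -> stack = [(, E, )] (size 3)
  Action 7: reduce by F -> ( E ) : pop 3, push F -> stack = [F] (size 1)
  Action 8: reduce by T -> F : pop 1, push T -> stack = [T] (size 1)
  Action 9: reduce by E -> T : pop 1, push E -> stack = [E] (size 1)
  Action 10: shift '+' : push -> stack = [E, +] (size 2)
Final stack size: 2

2


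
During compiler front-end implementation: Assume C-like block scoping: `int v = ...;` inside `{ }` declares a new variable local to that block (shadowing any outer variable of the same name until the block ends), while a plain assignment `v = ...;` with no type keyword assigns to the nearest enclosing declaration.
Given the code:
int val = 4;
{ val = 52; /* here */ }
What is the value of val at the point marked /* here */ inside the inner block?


Analyzing scoping rules:
Outer scope: declares val = 4
Inner block: 'val = 52;' has no type keyword, so it is an assignment to the outer val (no shadowing)
Inside the block, after the assignment -> 52
Result: 52

52


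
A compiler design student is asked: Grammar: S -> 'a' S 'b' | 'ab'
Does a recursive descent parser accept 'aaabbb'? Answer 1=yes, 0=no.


Grammar accepts strings of the form a^n b^n (n >= 1)
Word: 'aaabbb'
Counting: 3 a's and 3 b's
Check: 3 == 3? Yes
Derivation (S -> aSb applied 2 time(s), then S -> ab): S => aSb => aaSbb => aaabbb
Accepted

1


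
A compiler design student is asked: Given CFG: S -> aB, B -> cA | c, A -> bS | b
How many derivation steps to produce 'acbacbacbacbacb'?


Grammar: S -> aB, B -> cA | c, A -> bS | b
Deriving 'acbacbacbacbacb':
Step 1: S -> aB => aB
Step 2: B -> cA => acA
Step 3: A -> bS => acbS
Step 4: S -> aB => acbaB
Step 5: B -> cA => acbacA
Step 6: A -> bS => acbacbS
Step 7: S -> aB => acbacbaB
Step 8: B -> cA => acbacbacA
Step 9: A -> bS => acbacbacbS
Step 10: S -> aB => acbacbacbaB
Step 11: B -> cA => acbacbacbacA
Step 12: A -> bS => acbacbacbacbS
Step 13: S -> aB => acbacbacbacbaB
Step 14: B -> cA => acbacbacbacbacA
Step 15: A -> b => acbacbacbacbacb
Total derivation steps: 15

15


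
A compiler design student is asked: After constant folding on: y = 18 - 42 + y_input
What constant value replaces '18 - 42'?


Identifying constant sub-expression:
  Original: y = 18 - 42 + y_input
  18 and 42 are both compile-time constants
  Evaluating: 18 - 42 = -24
  After folding: y = -24 + y_input

-24


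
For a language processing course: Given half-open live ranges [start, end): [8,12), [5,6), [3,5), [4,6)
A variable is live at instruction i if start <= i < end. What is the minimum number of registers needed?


Live ranges:
  Var0: [8, 12)
  Var1: [5, 6)
  Var2: [3, 5)
  Var3: [4, 6)
Sweep-line events (position, delta, active):
  pos=3 start -> active=1
  pos=4 start -> active=2
  pos=5 end -> active=1
  pos=5 start -> active=2
  pos=6 end -> active=1
  pos=6 end -> active=0
  pos=8 start -> active=1
  pos=12 end -> active=0
Maximum simultaneous active: 2
Minimum registers needed: 2

2


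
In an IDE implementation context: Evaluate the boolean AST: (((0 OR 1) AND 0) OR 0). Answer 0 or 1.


Step 1: Evaluate inner node
  0 OR 1 = 1
Step 2: Evaluate next node
  1 AND 0 = 0
Step 3: Evaluate root node
  0 OR 0 = 0

0


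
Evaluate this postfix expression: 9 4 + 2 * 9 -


Processing tokens left to right:
Push 9, Push 4
Pop 9 and 4, compute 9 + 4 = 13, push 13
Push 2
Pop 13 and 2, compute 13 * 2 = 26, push 26
Push 9
Pop 26 and 9, compute 26 - 9 = 17, push 17
Stack result: 17

17


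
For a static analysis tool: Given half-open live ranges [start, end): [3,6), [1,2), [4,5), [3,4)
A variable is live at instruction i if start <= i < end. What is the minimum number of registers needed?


Live ranges:
  Var0: [3, 6)
  Var1: [1, 2)
  Var2: [4, 5)
  Var3: [3, 4)
Sweep-line events (position, delta, active):
  pos=1 start -> active=1
  pos=2 end -> active=0
  pos=3 start -> active=1
  pos=3 start -> active=2
  pos=4 end -> active=1
  pos=4 start -> active=2
  pos=5 end -> active=1
  pos=6 end -> active=0
Maximum simultaneous active: 2
Minimum registers needed: 2

2


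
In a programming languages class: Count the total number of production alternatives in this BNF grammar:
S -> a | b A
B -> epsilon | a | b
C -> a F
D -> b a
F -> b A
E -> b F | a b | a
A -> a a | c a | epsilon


Counting alternatives per rule:
  S: 2 alternative(s)
  B: 3 alternative(s)
  C: 1 alternative(s)
  D: 1 alternative(s)
  F: 1 alternative(s)
  E: 3 alternative(s)
  A: 3 alternative(s)
Sum: 2 + 3 + 1 + 1 + 1 + 3 + 3 = 14

14


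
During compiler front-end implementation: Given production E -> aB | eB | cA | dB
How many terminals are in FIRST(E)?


Production: E -> aB | eB | cA | dB
Examining each alternative for leading terminals:
  E -> aB : first terminal = 'a'
  E -> eB : first terminal = 'e'
  E -> cA : first terminal = 'c'
  E -> dB : first terminal = 'd'
FIRST(E) = {a, c, d, e}
Count: 4

4


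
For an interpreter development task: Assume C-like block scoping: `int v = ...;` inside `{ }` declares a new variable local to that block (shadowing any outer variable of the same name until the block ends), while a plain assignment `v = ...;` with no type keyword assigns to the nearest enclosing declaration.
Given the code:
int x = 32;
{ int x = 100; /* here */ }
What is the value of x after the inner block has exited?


Analyzing scoping rules:
Outer scope: declares x = 32
Inner block: 'int x = 100;' declares a NEW x that shadows the outer one
When the block exits the inner x goes out of scope; the outer x was never modified -> 32
Result: 32

32


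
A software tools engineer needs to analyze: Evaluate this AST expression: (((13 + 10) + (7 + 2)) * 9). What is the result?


Expression: (((13 + 10) + (7 + 2)) * 9)
Evaluating step by step:
  13 + 10 = 23
  7 + 2 = 9
  23 + 9 = 32
  32 * 9 = 288
Result: 288

288


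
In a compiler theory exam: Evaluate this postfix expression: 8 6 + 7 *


Processing tokens left to right:
Push 8, Push 6
Pop 8 and 6, compute 8 + 6 = 14, push 14
Push 7
Pop 14 and 7, compute 14 * 7 = 98, push 98
Stack result: 98

98


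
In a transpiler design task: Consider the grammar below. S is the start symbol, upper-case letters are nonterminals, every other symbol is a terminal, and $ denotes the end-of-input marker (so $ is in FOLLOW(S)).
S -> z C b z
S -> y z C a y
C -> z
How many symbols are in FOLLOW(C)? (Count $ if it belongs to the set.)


S is the start symbol and does not occur in any rule body, so FOLLOW(S) = {$}.
Examining every occurrence of C in a rule body:
  S -> z C b z : C is followed by terminal 'b' -> add 'b'
  S -> y z C a y : C is followed by terminal 'a' -> add 'a'
  C -> z : C does not occur in the body -> contributes nothing
FOLLOW(C) = {a, b}
Count: 2

2


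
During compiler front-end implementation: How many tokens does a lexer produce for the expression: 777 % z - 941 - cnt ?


Scanning '777 % z - 941 - cnt'
Token 1: '777' -> integer_literal
Token 2: '%' -> operator
Token 3: 'z' -> identifier
Token 4: '-' -> operator
Token 5: '941' -> integer_literal
Token 6: '-' -> operator
Token 7: 'cnt' -> identifier
Total tokens: 7

7


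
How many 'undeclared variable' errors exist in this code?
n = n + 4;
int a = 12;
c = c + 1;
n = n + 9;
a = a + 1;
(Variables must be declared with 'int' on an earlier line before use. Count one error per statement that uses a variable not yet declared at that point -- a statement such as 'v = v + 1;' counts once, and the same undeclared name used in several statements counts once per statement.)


Scanning code line by line:
  Line 1: use 'n' -> ERROR (undeclared)
  Line 2: declare 'a' -> declared = ['a']
  Line 3: use 'c' -> ERROR (undeclared)
  Line 4: use 'n' -> ERROR (undeclared)
  Line 5: use 'a' -> OK (declared)
Total undeclared variable errors: 3

3


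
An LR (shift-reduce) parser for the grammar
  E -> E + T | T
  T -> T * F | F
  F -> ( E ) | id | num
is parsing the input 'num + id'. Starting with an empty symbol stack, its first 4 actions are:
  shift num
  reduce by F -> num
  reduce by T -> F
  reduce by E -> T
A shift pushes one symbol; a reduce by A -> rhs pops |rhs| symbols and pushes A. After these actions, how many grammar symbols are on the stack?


Tracking the symbol stack through each action:
  Action 1: shift 'num' : push -> stack = [num] (size 1)
  Action 2: reduce by F -> num : pop 1, push F -> stack = [F] (size 1)
  Action 3: reduce by T -> F : pop 1, push T -> stack = [T] (size 1)
  Action 4: reduce by E -> T : pop 1, push E -> stack = [E] (size 1)
Final stack size: 1

1


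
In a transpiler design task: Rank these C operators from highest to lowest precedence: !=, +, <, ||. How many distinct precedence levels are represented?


Looking up precedence for each operator:
  != -> precedence 3
  + -> precedence 5
  < -> precedence 4
  || -> precedence 1
Sorted highest to lowest: +, <, !=, ||
Distinct precedence values: [5, 4, 3, 1]
Number of distinct levels: 4

4


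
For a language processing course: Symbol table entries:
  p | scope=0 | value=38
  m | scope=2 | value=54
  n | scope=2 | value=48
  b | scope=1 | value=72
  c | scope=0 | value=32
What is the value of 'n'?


Searching symbol table for 'n':
  p | scope=0 | value=38
  m | scope=2 | value=54
  n | scope=2 | value=48 <- MATCH
  b | scope=1 | value=72
  c | scope=0 | value=32
Found 'n' at scope 2 with value 48

48


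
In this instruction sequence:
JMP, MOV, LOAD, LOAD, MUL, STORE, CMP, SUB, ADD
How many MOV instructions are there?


Scanning instruction sequence for MOV:
  Position 1: JMP
  Position 2: MOV <- MATCH
  Position 3: LOAD
  Position 4: LOAD
  Position 5: MUL
  Position 6: STORE
  Position 7: CMP
  Position 8: SUB
  Position 9: ADD
Matches at positions: [2]
Total MOV count: 1

1


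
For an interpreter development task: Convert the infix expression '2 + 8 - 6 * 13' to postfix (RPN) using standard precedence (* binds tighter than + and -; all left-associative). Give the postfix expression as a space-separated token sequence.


Applying the shunting-yard algorithm:
  Operand 2 -> output
  Push '+' onto operator stack -> op-stack: [+]
  Operand 8 -> output
  See '-' (prec 1); top '+' (prec 1) >= it -> pop '+' to output
  Push '-' onto operator stack -> op-stack: [-]
  Operand 6 -> output
  Push '*' onto operator stack -> op-stack: [-, *]
  Operand 13 -> output
  End of input: pop '*' to output
  End of input: pop '-' to output
Postfix result: 2 8 + 6 13 * -

2 8 + 6 13 * -


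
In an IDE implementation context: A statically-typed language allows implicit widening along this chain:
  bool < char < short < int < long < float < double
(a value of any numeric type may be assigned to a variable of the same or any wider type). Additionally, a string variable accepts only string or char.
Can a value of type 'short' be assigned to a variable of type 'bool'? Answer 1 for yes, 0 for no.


Target variable type: bool
Source value type: short
Numeric ranks: short=2, bool=0
Widening allowed iff rank(source) <= rank(target): 2 <= 0? No
Result: 0

0


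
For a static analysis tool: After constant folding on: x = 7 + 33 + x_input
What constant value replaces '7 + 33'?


Identifying constant sub-expression:
  Original: x = 7 + 33 + x_input
  7 and 33 are both compile-time constants
  Evaluating: 7 + 33 = 40
  After folding: x = 40 + x_input

40


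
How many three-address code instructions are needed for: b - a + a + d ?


Expression: b - a + a + d
Generating three-address code (respecting * over +/- precedence):
  Instruction 1: t1 = b - a
  Instruction 2: t2 = t1 + a
  Instruction 3: t3 = t2 + d
Total instructions: 3

3


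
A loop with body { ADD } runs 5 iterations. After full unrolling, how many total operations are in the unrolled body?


Loop body operations: ADD (1 op per iteration)
Unrolling 5 iterations:
  Iteration 1: ADD (1 ops)
  Iteration 2: ADD (1 ops)
  Iteration 3: ADD (1 ops)
  Iteration 4: ADD (1 ops)
  Iteration 5: ADD (1 ops)
Total: 5 iterations * 1 ops/iter = 5 operations

5


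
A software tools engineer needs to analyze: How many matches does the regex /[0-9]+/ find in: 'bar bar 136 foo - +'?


Pattern: /[0-9]+/ (int literals)
Input: 'bar bar 136 foo - +'
Scanning for matches:
  Match 1: '136'
Total matches: 1

1


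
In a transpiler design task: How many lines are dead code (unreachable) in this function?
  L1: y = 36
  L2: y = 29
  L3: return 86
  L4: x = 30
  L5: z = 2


Analyzing control flow:
  L1: reachable (before return)
  L2: reachable (before return)
  L3: reachable (return statement)
  L4: DEAD (after return at L3)
  L5: DEAD (after return at L3)
Return at L3, total lines = 5
Dead lines: L4 through L5
Count: 2

2


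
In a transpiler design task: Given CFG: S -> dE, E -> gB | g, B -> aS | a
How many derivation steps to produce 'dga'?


Grammar: S -> dE, E -> gB | g, B -> aS | a
Deriving 'dga':
Step 1: S -> dE => dE
Step 2: E -> gB => dgB
Step 3: B -> a => dga
Total derivation steps: 3

3


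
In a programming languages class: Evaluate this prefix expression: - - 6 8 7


Parsing prefix expression: - - 6 8 7
Step 1: Innermost operation '- 6 8'
  6 - 8 = -2
Step 2: Outer operation '- [-2] 7'
  -2 - 7 = -9

-9


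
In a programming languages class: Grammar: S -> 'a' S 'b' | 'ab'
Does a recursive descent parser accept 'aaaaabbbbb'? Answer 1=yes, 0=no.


Grammar accepts strings of the form a^n b^n (n >= 1)
Word: 'aaaaabbbbb'
Counting: 5 a's and 5 b's
Check: 5 == 5? Yes
Derivation (S -> aSb applied 4 time(s), then S -> ab): S => aSb => aaSbb => aaaSbbb => aaaaSbbbb => aaaaabbbbb
Accepted

1


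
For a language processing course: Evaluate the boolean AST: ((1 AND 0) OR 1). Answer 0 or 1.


Step 1: Evaluate inner node
  1 AND 0 = 0
Step 2: Evaluate root node
  0 OR 1 = 1

1


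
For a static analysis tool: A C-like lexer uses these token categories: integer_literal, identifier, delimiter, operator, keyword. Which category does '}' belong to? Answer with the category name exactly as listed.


Token: '}'
Checking categories:
  identifier: no
  integer_literal: no
  operator: no
  keyword: no
  delimiter: YES
Category: delimiter

delimiter


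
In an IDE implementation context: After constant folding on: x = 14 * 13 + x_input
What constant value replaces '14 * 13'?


Identifying constant sub-expression:
  Original: x = 14 * 13 + x_input
  14 and 13 are both compile-time constants
  Evaluating: 14 * 13 = 182
  After folding: x = 182 + x_input

182


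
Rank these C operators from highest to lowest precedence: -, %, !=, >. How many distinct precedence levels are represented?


Looking up precedence for each operator:
  - -> precedence 5
  % -> precedence 6
  != -> precedence 3
  > -> precedence 4
Sorted highest to lowest: %, -, >, !=
Distinct precedence values: [6, 5, 4, 3]
Number of distinct levels: 4

4


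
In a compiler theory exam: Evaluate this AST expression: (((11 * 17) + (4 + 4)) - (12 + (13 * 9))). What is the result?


Expression: (((11 * 17) + (4 + 4)) - (12 + (13 * 9)))
Evaluating step by step:
  11 * 17 = 187
  4 + 4 = 8
  187 + 8 = 195
  13 * 9 = 117
  12 + 117 = 129
  195 - 129 = 66
Result: 66

66


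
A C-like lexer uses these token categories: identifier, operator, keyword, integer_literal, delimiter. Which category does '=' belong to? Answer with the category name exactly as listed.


Token: '='
Checking categories:
  identifier: no
  integer_literal: no
  operator: YES
  keyword: no
  delimiter: no
Category: operator

operator


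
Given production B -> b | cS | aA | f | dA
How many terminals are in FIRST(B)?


Production: B -> b | cS | aA | f | dA
Examining each alternative for leading terminals:
  B -> b : first terminal = 'b'
  B -> cS : first terminal = 'c'
  B -> aA : first terminal = 'a'
  B -> f : first terminal = 'f'
  B -> dA : first terminal = 'd'
FIRST(B) = {a, b, c, d, f}
Count: 5

5


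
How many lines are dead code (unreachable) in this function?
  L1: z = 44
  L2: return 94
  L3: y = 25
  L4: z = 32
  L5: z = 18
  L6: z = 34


Analyzing control flow:
  L1: reachable (before return)
  L2: reachable (return statement)
  L3: DEAD (after return at L2)
  L4: DEAD (after return at L2)
  L5: DEAD (after return at L2)
  L6: DEAD (after return at L2)
Return at L2, total lines = 6
Dead lines: L3 through L6
Count: 4

4


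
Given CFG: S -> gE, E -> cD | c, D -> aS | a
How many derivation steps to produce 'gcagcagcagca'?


Grammar: S -> gE, E -> cD | c, D -> aS | a
Deriving 'gcagcagcagca':
Step 1: S -> gE => gE
Step 2: E -> cD => gcD
Step 3: D -> aS => gcaS
Step 4: S -> gE => gcagE
Step 5: E -> cD => gcagcD
Step 6: D -> aS => gcagcaS
Step 7: S -> gE => gcagcagE
Step 8: E -> cD => gcagcagcD
Step 9: D -> aS => gcagcagcaS
Step 10: S -> gE => gcagcagcagE
Step 11: E -> cD => gcagcagcagcD
Step 12: D -> a => gcagcagcagca
Total derivation steps: 12

12


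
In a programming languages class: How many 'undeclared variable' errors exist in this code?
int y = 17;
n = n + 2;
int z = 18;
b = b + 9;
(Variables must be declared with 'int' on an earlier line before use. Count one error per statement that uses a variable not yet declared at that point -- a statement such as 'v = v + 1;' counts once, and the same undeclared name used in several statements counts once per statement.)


Scanning code line by line:
  Line 1: declare 'y' -> declared = ['y']
  Line 2: use 'n' -> ERROR (undeclared)
  Line 3: declare 'z' -> declared = ['y', 'z']
  Line 4: use 'b' -> ERROR (undeclared)
Total undeclared variable errors: 2

2


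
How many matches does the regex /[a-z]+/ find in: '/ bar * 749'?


Pattern: /[a-z]+/ (identifiers)
Input: '/ bar * 749'
Scanning for matches:
  Match 1: 'bar'
Total matches: 1

1


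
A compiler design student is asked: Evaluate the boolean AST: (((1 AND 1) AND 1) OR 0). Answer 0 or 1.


Step 1: Evaluate inner node
  1 AND 1 = 1
Step 2: Evaluate next node
  1 AND 1 = 1
Step 3: Evaluate root node
  1 OR 0 = 1

1


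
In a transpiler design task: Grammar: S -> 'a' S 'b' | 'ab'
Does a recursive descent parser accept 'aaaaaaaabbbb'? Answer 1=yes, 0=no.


Grammar accepts strings of the form a^n b^n (n >= 1)
Word: 'aaaaaaaabbbb'
Counting: 8 a's and 4 b's
Check: 8 == 4? No
Mismatch: a-count != b-count
Rejected

0


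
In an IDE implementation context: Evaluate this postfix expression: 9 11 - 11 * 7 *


Processing tokens left to right:
Push 9, Push 11
Pop 9 and 11, compute 9 - 11 = -2, push -2
Push 11
Pop -2 and 11, compute -2 * 11 = -22, push -22
Push 7
Pop -22 and 7, compute -22 * 7 = -154, push -154
Stack result: -154

-154


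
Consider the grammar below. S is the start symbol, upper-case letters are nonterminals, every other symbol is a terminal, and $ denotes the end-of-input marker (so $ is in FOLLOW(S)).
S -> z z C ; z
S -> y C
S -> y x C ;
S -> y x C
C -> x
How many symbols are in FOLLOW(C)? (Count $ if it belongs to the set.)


S is the start symbol and does not occur in any rule body, so FOLLOW(S) = {$}.
Examining every occurrence of C in a rule body:
  S -> z z C ; z : C is followed by terminal ';' -> add ';'
  S -> y C : C is at the right end -> add FOLLOW(S) = {$}
  S -> y x C ; : C is followed by terminal ';' -> add ';' (already in the set)
  S -> y x C : C is at the right end -> add FOLLOW(S) = {$} (already in the set)
  C -> x : C does not occur in the body -> contributes nothing
FOLLOW(C) = {;, $}
Count: 2

2


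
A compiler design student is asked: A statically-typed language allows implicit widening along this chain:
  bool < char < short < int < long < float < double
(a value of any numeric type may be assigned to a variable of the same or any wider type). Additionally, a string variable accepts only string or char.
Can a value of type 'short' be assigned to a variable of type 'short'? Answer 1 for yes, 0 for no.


Target variable type: short
Source value type: short
Numeric ranks: short=2, short=2
Widening allowed iff rank(source) <= rank(target): 2 <= 2? Yes
Result: 1

1


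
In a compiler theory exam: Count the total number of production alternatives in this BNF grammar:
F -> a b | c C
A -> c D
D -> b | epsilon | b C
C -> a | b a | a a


Counting alternatives per rule:
  F: 2 alternative(s)
  A: 1 alternative(s)
  D: 3 alternative(s)
  C: 3 alternative(s)
Sum: 2 + 1 + 3 + 3 = 9

9


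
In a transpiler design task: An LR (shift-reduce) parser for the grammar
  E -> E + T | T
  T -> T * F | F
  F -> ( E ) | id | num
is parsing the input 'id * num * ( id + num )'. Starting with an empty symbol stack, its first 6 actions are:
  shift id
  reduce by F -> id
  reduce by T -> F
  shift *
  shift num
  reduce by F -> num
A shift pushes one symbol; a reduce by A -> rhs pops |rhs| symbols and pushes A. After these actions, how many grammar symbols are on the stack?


Tracking the symbol stack through each action:
  Action 1: shift 'id' : push -> stack = [id] (size 1)
  Action 2: reduce by F -> id : pop 1, push F -> stack = [F] (size 1)
  Action 3: reduce by T -> F : pop 1, push T -> stack = [T] (size 1)
  Action 4: shift '*' : push -> stack = [T, *] (size 2)
  Action 5: shift 'num' : push -> stack = [T, *, num] (size 3)
  Action 6: reduce by F -> num : pop 1, push F -> stack = [T, *, F] (size 3)
Final stack size: 3

3


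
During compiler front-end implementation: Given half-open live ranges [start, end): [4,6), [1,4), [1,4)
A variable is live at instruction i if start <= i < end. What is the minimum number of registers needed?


Live ranges:
  Var0: [4, 6)
  Var1: [1, 4)
  Var2: [1, 4)
Sweep-line events (position, delta, active):
  pos=1 start -> active=1
  pos=1 start -> active=2
  pos=4 end -> active=1
  pos=4 end -> active=0
  pos=4 start -> active=1
  pos=6 end -> active=0
Maximum simultaneous active: 2
Minimum registers needed: 2

2


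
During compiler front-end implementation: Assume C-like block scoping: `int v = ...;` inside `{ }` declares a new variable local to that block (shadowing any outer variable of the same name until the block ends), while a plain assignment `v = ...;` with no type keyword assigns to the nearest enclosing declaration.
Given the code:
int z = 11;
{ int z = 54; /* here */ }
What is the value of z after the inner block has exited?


Analyzing scoping rules:
Outer scope: declares z = 11
Inner block: 'int z = 54;' declares a NEW z that shadows the outer one
When the block exits the inner z goes out of scope; the outer z was never modified -> 11
Result: 11

11


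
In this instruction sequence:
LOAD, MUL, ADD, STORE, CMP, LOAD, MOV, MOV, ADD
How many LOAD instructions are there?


Scanning instruction sequence for LOAD:
  Position 1: LOAD <- MATCH
  Position 2: MUL
  Position 3: ADD
  Position 4: STORE
  Position 5: CMP
  Position 6: LOAD <- MATCH
  Position 7: MOV
  Position 8: MOV
  Position 9: ADD
Matches at positions: [1, 6]
Total LOAD count: 2

2


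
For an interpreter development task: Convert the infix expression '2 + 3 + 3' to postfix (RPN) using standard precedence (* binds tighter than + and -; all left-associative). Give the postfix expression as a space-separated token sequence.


Applying the shunting-yard algorithm:
  Operand 2 -> output
  Push '+' onto operator stack -> op-stack: [+]
  Operand 3 -> output
  See '+' (prec 1); top '+' (prec 1) >= it -> pop '+' to output
  Push '+' onto operator stack -> op-stack: [+]
  Operand 3 -> output
  End of input: pop '+' to output
Postfix result: 2 3 + 3 +

2 3 + 3 +


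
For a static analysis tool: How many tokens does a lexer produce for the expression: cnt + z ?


Scanning 'cnt + z'
Token 1: 'cnt' -> identifier
Token 2: '+' -> operator
Token 3: 'z' -> identifier
Total tokens: 3

3


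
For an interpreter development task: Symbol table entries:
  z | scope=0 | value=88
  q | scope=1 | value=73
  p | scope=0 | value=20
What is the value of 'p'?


Searching symbol table for 'p':
  z | scope=0 | value=88
  q | scope=1 | value=73
  p | scope=0 | value=20 <- MATCH
Found 'p' at scope 0 with value 20

20


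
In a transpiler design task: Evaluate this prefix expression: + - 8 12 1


Parsing prefix expression: + - 8 12 1
Step 1: Innermost operation '- 8 12'
  8 - 12 = -4
Step 2: Outer operation '+ [-4] 1'
  -4 + 1 = -3

-3


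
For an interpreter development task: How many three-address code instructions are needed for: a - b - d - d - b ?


Expression: a - b - d - d - b
Generating three-address code (respecting * over +/- precedence):
  Instruction 1: t1 = a - b
  Instruction 2: t2 = t1 - d
  Instruction 3: t3 = t2 - d
  Instruction 4: t4 = t3 - b
Total instructions: 4

4


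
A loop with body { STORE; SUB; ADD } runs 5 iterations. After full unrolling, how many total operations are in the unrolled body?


Loop body operations: STORE, SUB, ADD (3 ops per iteration)
Unrolling 5 iterations:
  Iteration 1: STORE, SUB, ADD (3 ops)
  Iteration 2: STORE, SUB, ADD (3 ops)
  Iteration 3: STORE, SUB, ADD (3 ops)
  Iteration 4: STORE, SUB, ADD (3 ops)
  Iteration 5: STORE, SUB, ADD (3 ops)
Total: 5 iterations * 3 ops/iter = 15 operations

15


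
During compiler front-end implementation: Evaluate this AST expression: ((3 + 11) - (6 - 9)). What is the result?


Expression: ((3 + 11) - (6 - 9))
Evaluating step by step:
  3 + 11 = 14
  6 - 9 = -3
  14 - -3 = 17
Result: 17

17


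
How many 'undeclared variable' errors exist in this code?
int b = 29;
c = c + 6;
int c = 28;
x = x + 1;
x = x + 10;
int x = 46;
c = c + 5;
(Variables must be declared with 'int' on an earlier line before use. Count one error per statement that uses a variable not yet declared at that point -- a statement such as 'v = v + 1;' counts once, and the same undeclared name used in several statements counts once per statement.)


Scanning code line by line:
  Line 1: declare 'b' -> declared = ['b']
  Line 2: use 'c' -> ERROR (undeclared)
  Line 3: declare 'c' -> declared = ['b', 'c']
  Line 4: use 'x' -> ERROR (undeclared)
  Line 5: use 'x' -> ERROR (undeclared)
  Line 6: declare 'x' -> declared = ['b', 'c', 'x']
  Line 7: use 'c' -> OK (declared)
Total undeclared variable errors: 3

3
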